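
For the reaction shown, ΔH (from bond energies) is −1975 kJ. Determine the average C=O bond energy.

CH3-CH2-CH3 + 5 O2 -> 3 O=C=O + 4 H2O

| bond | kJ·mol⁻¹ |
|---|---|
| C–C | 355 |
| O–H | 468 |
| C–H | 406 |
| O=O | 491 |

D(C=O) ≈ 774 kJ/mol

Let D be the C=O bond energy.
Σ(broken) = 2×355 + 8×406 + 5×491 = 6413
Σ(formed) = 6×D + 8×468 = 3744 + 6D
ΔH = Σ(broken) − Σ(formed) = (6413) − (3744 + 6D) = +2669 − 6D
Setting this equal to −1975 kJ gives 6D = 4644, so D = 774 kJ/mol.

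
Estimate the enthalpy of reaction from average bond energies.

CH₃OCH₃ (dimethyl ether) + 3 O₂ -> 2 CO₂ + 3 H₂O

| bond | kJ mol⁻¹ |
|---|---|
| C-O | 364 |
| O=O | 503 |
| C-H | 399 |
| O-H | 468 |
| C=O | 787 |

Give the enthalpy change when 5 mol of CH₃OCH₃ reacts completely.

Bonds broken (reactants):
  C-H: 6 × 399 = 2394
  C-O: 2 × 364 = 728
  O=O: 3 × 503 = 1509
  Σ(broken) = 4631 kJ
Bonds formed (products):
  C=O: 4 × 787 = 3148
  O-H: 6 × 468 = 2808
  Σ(formed) = 5956 kJ
ΔH = Σ(broken) − Σ(formed) = 4631 − 5956 = −1325 kJ
For 5× the reaction as written: 5 × (−1325) = −6625 kJ

ΔH = −6625 kJ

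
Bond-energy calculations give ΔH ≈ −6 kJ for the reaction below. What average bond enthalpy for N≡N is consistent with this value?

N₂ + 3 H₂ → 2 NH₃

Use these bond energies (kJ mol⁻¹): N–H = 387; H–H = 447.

Let D be the N≡N bond energy.
Σ(broken) = 3×447 + 1×D = 1341 + D
Σ(formed) = 6×387 = 2322
ΔH = Σ(broken) − Σ(formed) = (1341 + D) − (2322) = −981 + D
Setting this equal to −6 kJ gives D = 975 kJ/mol.

D(N≡N) ≈ 975 kJ/mol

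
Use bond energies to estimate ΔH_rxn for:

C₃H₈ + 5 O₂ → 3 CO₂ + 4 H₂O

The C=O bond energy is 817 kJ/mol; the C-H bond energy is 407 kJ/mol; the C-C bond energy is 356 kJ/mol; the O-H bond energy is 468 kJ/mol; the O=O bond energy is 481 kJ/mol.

ΔH ≈ −2273 kJ

Bonds broken (reactants):
  C-C: 2 × 356 = 712
  C-H: 8 × 407 = 3256
  O=O: 5 × 481 = 2405
  Σ(broken) = 6373 kJ
Bonds formed (products):
  C=O: 6 × 817 = 4902
  O-H: 8 × 468 = 3744
  Σ(formed) = 8646 kJ
ΔH = Σ(broken) − Σ(formed) = 6373 − 8646 = −2273 kJ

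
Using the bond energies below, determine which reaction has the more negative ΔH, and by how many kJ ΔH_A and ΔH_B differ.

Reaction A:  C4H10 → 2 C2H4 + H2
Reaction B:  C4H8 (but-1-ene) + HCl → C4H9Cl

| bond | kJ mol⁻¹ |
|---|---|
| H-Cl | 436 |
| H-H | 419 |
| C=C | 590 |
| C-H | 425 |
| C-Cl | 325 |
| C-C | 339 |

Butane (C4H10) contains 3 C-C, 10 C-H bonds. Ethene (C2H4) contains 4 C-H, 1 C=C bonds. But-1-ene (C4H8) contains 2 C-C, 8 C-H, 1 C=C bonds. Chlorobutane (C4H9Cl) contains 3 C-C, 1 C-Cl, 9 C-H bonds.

Reaction A:
  Bonds broken (reactants):
    C-C: 3 × 339 = 1017
    C-H: 10 × 425 = 4250
    Σ(broken) = 5267 kJ
  Bonds formed (products):
    C-H: 8 × 425 = 3400
    C=C: 2 × 590 = 1180
    H-H: 1 × 419 = 419
    Σ(formed) = 4999 kJ
  ΔH_A = 5267 − 4999 = +268 kJ
Reaction B:
  Bonds broken (reactants):
    C-C: 2 × 339 = 678
    C-H: 8 × 425 = 3400
    C=C: 1 × 590 = 590
    H-Cl: 1 × 436 = 436
    Σ(broken) = 5104 kJ
  Bonds formed (products):
    C-C: 3 × 339 = 1017
    C-Cl: 1 × 325 = 325
    C-H: 9 × 425 = 3825
    Σ(formed) = 5167 kJ
  ΔH_B = 5104 − 5167 = −63 kJ
ΔH_A − ΔH_B = +331 kJ, so reaction B has the more negative ΔH; |ΔH_A − ΔH_B| = 331 kJ.

Reaction B, by 331 kJ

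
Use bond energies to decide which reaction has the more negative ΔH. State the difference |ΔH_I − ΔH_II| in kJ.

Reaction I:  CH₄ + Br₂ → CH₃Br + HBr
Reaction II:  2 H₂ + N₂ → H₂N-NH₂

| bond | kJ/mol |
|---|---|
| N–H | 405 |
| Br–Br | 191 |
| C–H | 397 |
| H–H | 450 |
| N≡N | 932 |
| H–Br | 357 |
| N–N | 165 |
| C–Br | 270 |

Reaction I:
  Bonds broken (reactants):
    Br–Br: 1 × 191 = 191
    C–H: 4 × 397 = 1588
    Σ(broken) = 1779 kJ
  Bonds formed (products):
    C–Br: 1 × 270 = 270
    C–H: 3 × 397 = 1191
    H–Br: 1 × 357 = 357
    Σ(formed) = 1818 kJ
  ΔH_I = 1779 − 1818 = −39 kJ
Reaction II:
  Bonds broken (reactants):
    H–H: 2 × 450 = 900
    N≡N: 1 × 932 = 932
    Σ(broken) = 1832 kJ
  Bonds formed (products):
    N–H: 4 × 405 = 1620
    N–N: 1 × 165 = 165
    Σ(formed) = 1785 kJ
  ΔH_II = 1832 − 1785 = +47 kJ
ΔH_I − ΔH_II = −86 kJ, so reaction I has the more negative ΔH; |ΔH_I − ΔH_II| = 86 kJ.

Reaction I, by 86 kJ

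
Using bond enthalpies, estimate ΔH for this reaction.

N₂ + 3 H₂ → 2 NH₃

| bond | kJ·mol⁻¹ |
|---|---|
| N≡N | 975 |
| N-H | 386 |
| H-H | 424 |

Bonds broken (reactants):
  H-H: 3 × 424 = 1272
  N≡N: 1 × 975 = 975
  Σ(broken) = 2247 kJ
Bonds formed (products):
  N-H: 6 × 386 = 2316
  Σ(formed) = 2316 kJ
ΔH = Σ(broken) − Σ(formed) = 2247 − 2316 = −69 kJ

ΔH ≈ −69 kJ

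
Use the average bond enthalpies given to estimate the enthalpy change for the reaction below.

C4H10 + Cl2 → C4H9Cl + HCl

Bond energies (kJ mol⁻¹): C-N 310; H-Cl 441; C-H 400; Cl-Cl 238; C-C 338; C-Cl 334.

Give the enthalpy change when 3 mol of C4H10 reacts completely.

Bonds broken (reactants):
  C-C: 3 × 338 = 1014
  C-H: 10 × 400 = 4000
  Cl-Cl: 1 × 238 = 238
  Σ(broken) = 5252 kJ
Bonds formed (products):
  C-C: 3 × 338 = 1014
  C-Cl: 1 × 334 = 334
  C-H: 9 × 400 = 3600
  H-Cl: 1 × 441 = 441
  Σ(formed) = 5389 kJ
ΔH = Σ(broken) − Σ(formed) = 5252 − 5389 = −137 kJ
For 3× the reaction as written: 3 × (−137) = −411 kJ

ΔH = −411 kJ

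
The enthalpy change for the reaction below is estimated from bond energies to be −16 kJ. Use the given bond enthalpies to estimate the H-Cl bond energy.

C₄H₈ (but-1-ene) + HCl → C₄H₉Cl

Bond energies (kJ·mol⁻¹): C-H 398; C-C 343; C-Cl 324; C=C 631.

D(H-Cl) ≈ 418 kJ/mol

Let D be the H-Cl bond energy.
Σ(broken) = 2×343 + 8×398 + 1×631 + 1×D = 4501 + D
Σ(formed) = 3×343 + 1×324 + 9×398 = 4935
ΔH = Σ(broken) − Σ(formed) = (4501 + D) − (4935) = −434 + D
Setting this equal to −16 kJ gives D = 418 kJ/mol.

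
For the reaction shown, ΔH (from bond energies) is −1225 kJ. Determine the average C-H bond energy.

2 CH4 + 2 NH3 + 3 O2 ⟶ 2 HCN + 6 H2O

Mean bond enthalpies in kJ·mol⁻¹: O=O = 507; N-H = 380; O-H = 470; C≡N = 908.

Let D be the C-H bond energy.
Σ(broken) = 8×D + 6×380 + 3×507 = 3801 + 8D
Σ(formed) = 2×908 + 2×D + 12×470 = 7456 + 2D
ΔH = Σ(broken) − Σ(formed) = (3801 + 8D) − (7456 + 2D) = −3655 + 6D
Setting this equal to −1225 kJ gives 6D = 2430, so D = 405 kJ/mol.

D(C-H) ≈ 405 kJ/mol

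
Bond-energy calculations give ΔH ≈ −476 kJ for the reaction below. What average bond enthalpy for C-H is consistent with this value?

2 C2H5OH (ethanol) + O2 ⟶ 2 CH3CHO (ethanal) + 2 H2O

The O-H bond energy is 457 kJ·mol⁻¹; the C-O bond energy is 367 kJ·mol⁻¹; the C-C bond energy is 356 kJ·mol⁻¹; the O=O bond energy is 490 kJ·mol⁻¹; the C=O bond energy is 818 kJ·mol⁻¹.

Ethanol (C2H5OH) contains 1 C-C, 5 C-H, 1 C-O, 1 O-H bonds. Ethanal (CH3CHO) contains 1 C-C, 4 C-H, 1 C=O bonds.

D(C-H) ≈ 425 kJ/mol

Let D be the C-H bond energy.
Σ(broken) = 2×356 + 10×D + 2×367 + 2×457 + 1×490 = 2850 + 10D
Σ(formed) = 2×356 + 8×D + 2×818 + 4×457 = 4176 + 8D
ΔH = Σ(broken) − Σ(formed) = (2850 + 10D) − (4176 + 8D) = −1326 + 2D
Setting this equal to −476 kJ gives 2D = 850, so D = 425 kJ/mol.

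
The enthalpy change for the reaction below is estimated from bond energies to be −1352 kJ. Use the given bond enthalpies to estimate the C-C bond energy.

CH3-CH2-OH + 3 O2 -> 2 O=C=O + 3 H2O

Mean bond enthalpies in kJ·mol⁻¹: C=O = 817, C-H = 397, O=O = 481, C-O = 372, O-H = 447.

Let D be the C-C bond energy.
Σ(broken) = 1×D + 5×397 + 1×372 + 1×447 + 3×481 = 4247 + D
Σ(formed) = 4×817 + 6×447 = 5950
ΔH = Σ(broken) − Σ(formed) = (4247 + D) − (5950) = −1703 + D
Setting this equal to −1352 kJ gives D = 351 kJ/mol.

D(C-C) ≈ 351 kJ/mol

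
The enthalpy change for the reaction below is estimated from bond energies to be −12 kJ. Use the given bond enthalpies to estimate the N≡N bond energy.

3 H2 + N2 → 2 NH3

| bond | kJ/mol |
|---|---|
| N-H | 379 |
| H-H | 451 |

D(N≡N) ≈ 909 kJ/mol

Let D be the N≡N bond energy.
Σ(broken) = 3×451 + 1×D = 1353 + D
Σ(formed) = 6×379 = 2274
ΔH = Σ(broken) − Σ(formed) = (1353 + D) − (2274) = −921 + D
Setting this equal to −12 kJ gives D = 909 kJ/mol.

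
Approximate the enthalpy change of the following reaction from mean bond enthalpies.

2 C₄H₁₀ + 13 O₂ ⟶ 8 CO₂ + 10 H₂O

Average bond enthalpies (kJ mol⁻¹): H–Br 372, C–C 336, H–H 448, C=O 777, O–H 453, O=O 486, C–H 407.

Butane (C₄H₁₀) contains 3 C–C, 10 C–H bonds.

Bonds broken (reactants):
  C–C: 6 × 336 = 2016
  C–H: 20 × 407 = 8140
  O=O: 13 × 486 = 6318
  Σ(broken) = 16474 kJ
Bonds formed (products):
  C=O: 16 × 777 = 12432
  O–H: 20 × 453 = 9060
  Σ(formed) = 21492 kJ
ΔH = Σ(broken) − Σ(formed) = 16474 − 21492 = −5018 kJ

ΔH ≈ −5018 kJ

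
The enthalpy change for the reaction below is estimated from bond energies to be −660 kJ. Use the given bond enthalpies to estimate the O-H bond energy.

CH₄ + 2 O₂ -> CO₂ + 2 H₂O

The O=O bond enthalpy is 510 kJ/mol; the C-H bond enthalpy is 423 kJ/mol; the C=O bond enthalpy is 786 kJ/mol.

Let D be the O-H bond energy.
Σ(broken) = 4×423 + 2×510 = 2712
Σ(formed) = 2×786 + 4×D = 1572 + 4D
ΔH = Σ(broken) − Σ(formed) = (2712) − (1572 + 4D) = +1140 − 4D
Setting this equal to −660 kJ gives 4D = 1800, so D = 450 kJ/mol.

D(O-H) ≈ 450 kJ/mol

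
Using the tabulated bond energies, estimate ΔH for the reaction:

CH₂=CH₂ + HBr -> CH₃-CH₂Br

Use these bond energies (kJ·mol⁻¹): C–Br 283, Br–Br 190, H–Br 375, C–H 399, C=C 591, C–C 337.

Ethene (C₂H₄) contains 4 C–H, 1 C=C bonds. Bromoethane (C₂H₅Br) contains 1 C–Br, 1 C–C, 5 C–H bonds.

ΔH ≈ −53 kJ

Bonds broken (reactants):
  C–H: 4 × 399 = 1596
  C=C: 1 × 591 = 591
  H–Br: 1 × 375 = 375
  Σ(broken) = 2562 kJ
Bonds formed (products):
  C–Br: 1 × 283 = 283
  C–C: 1 × 337 = 337
  C–H: 5 × 399 = 1995
  Σ(formed) = 2615 kJ
ΔH = Σ(broken) − Σ(formed) = 2562 − 2615 = −53 kJ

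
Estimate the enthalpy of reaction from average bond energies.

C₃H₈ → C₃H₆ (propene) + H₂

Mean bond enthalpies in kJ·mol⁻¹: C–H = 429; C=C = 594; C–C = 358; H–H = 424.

ΔH ≈ +198 kJ

Bonds broken (reactants):
  C–C: 2 × 358 = 716
  C–H: 8 × 429 = 3432
  Σ(broken) = 4148 kJ
Bonds formed (products):
  C–C: 1 × 358 = 358
  C–H: 6 × 429 = 2574
  C=C: 1 × 594 = 594
  H–H: 1 × 424 = 424
  Σ(formed) = 3950 kJ
ΔH = Σ(broken) − Σ(formed) = 4148 − 3950 = +198 kJ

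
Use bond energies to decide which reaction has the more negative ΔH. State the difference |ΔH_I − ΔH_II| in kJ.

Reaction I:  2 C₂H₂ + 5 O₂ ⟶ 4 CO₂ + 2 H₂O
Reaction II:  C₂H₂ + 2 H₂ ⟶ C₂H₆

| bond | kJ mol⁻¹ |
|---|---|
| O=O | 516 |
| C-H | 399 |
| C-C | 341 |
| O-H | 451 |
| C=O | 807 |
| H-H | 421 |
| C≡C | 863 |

Reaction I:
  Bonds broken (reactants):
    C≡C: 2 × 863 = 1726
    C-H: 4 × 399 = 1596
    O=O: 5 × 516 = 2580
    Σ(broken) = 5902 kJ
  Bonds formed (products):
    C=O: 8 × 807 = 6456
    O-H: 4 × 451 = 1804
    Σ(formed) = 8260 kJ
  ΔH_I = 5902 − 8260 = −2358 kJ
Reaction II:
  Bonds broken (reactants):
    C≡C: 1 × 863 = 863
    C-H: 2 × 399 = 798
    H-H: 2 × 421 = 842
    Σ(broken) = 2503 kJ
  Bonds formed (products):
    C-C: 1 × 341 = 341
    C-H: 6 × 399 = 2394
    Σ(formed) = 2735 kJ
  ΔH_II = 2503 − 2735 = −232 kJ
ΔH_I − ΔH_II = −2126 kJ, so reaction I has the more negative ΔH; |ΔH_I − ΔH_II| = 2126 kJ.

Reaction I, by 2126 kJ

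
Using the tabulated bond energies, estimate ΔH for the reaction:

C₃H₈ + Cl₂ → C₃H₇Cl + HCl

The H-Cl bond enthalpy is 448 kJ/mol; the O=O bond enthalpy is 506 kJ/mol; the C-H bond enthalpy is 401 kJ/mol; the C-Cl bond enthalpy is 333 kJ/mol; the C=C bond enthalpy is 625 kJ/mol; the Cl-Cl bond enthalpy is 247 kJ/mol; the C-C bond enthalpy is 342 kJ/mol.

ΔH ≈ −133 kJ

Bonds broken (reactants):
  C-C: 2 × 342 = 684
  C-H: 8 × 401 = 3208
  Cl-Cl: 1 × 247 = 247
  Σ(broken) = 4139 kJ
Bonds formed (products):
  C-C: 2 × 342 = 684
  C-Cl: 1 × 333 = 333
  C-H: 7 × 401 = 2807
  H-Cl: 1 × 448 = 448
  Σ(formed) = 4272 kJ
ΔH = Σ(broken) − Σ(formed) = 4139 − 4272 = −133 kJ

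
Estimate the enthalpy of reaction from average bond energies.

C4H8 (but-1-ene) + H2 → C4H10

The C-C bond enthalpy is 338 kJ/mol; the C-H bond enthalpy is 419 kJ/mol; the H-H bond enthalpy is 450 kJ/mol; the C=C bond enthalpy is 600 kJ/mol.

Bonds broken (reactants):
  C-C: 2 × 338 = 676
  C-H: 8 × 419 = 3352
  C=C: 1 × 600 = 600
  H-H: 1 × 450 = 450
  Σ(broken) = 5078 kJ
Bonds formed (products):
  C-C: 3 × 338 = 1014
  C-H: 10 × 419 = 4190
  Σ(formed) = 5204 kJ
ΔH = Σ(broken) − Σ(formed) = 5078 − 5204 = −126 kJ

ΔH ≈ −126 kJ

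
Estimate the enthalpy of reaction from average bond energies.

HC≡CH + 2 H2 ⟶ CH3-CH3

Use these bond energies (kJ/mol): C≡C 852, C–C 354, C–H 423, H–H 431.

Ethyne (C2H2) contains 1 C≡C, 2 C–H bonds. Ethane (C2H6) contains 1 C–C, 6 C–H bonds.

ΔH ≈ −332 kJ

Bonds broken (reactants):
  C≡C: 1 × 852 = 852
  C–H: 2 × 423 = 846
  H–H: 2 × 431 = 862
  Σ(broken) = 2560 kJ
Bonds formed (products):
  C–C: 1 × 354 = 354
  C–H: 6 × 423 = 2538
  Σ(formed) = 2892 kJ
ΔH = Σ(broken) − Σ(formed) = 2560 − 2892 = −332 kJ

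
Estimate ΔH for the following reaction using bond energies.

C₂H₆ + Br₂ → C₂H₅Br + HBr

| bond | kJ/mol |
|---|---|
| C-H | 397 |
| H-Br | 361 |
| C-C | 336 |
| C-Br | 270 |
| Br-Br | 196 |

ΔH ≈ −38 kJ

Bonds broken (reactants):
  Br-Br: 1 × 196 = 196
  C-C: 1 × 336 = 336
  C-H: 6 × 397 = 2382
  Σ(broken) = 2914 kJ
Bonds formed (products):
  C-Br: 1 × 270 = 270
  C-C: 1 × 336 = 336
  C-H: 5 × 397 = 1985
  H-Br: 1 × 361 = 361
  Σ(formed) = 2952 kJ
ΔH = Σ(broken) − Σ(formed) = 2914 − 2952 = −38 kJ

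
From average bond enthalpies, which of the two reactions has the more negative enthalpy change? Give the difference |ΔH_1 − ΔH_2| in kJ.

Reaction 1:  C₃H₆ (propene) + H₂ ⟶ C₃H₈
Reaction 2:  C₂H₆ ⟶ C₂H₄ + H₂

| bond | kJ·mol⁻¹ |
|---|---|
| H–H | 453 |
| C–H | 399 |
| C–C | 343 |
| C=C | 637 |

Reaction 1:
  Bonds broken (reactants):
    C–C: 1 × 343 = 343
    C–H: 6 × 399 = 2394
    C=C: 1 × 637 = 637
    H–H: 1 × 453 = 453
    Σ(broken) = 3827 kJ
  Bonds formed (products):
    C–C: 2 × 343 = 686
    C–H: 8 × 399 = 3192
    Σ(formed) = 3878 kJ
  ΔH_1 = 3827 − 3878 = −51 kJ
Reaction 2:
  Bonds broken (reactants):
    C–C: 1 × 343 = 343
    C–H: 6 × 399 = 2394
    Σ(broken) = 2737 kJ
  Bonds formed (products):
    C–H: 4 × 399 = 1596
    C=C: 1 × 637 = 637
    H–H: 1 × 453 = 453
    Σ(formed) = 2686 kJ
  ΔH_2 = 2737 − 2686 = +51 kJ
ΔH_1 − ΔH_2 = −102 kJ, so reaction 1 has the more negative ΔH; |ΔH_1 − ΔH_2| = 102 kJ.

Reaction 1, by 102 kJ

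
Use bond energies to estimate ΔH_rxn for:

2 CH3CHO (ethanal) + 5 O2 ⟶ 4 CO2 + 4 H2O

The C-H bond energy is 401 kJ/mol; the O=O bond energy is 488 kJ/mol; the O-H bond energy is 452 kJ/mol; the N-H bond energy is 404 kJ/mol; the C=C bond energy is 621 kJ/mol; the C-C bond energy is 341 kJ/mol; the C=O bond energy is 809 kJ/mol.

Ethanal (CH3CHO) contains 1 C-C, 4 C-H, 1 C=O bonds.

Bonds broken (reactants):
  C-C: 2 × 341 = 682
  C-H: 8 × 401 = 3208
  C=O: 2 × 809 = 1618
  O=O: 5 × 488 = 2440
  Σ(broken) = 7948 kJ
Bonds formed (products):
  C=O: 8 × 809 = 6472
  O-H: 8 × 452 = 3616
  Σ(formed) = 10088 kJ
ΔH = Σ(broken) − Σ(formed) = 7948 − 10088 = −2140 kJ

ΔH ≈ −2140 kJ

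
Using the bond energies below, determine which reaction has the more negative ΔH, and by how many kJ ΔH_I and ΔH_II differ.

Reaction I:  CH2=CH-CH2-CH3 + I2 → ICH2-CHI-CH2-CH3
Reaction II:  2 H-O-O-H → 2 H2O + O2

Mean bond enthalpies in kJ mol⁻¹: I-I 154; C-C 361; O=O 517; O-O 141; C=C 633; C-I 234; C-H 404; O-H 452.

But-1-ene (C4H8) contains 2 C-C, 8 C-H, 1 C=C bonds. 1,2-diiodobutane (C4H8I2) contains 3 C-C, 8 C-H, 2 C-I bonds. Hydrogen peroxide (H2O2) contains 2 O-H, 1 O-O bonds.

Reaction II, by 193 kJ

Reaction I:
  Bonds broken (reactants):
    C-C: 2 × 361 = 722
    C-H: 8 × 404 = 3232
    C=C: 1 × 633 = 633
    I-I: 1 × 154 = 154
    Σ(broken) = 4741 kJ
  Bonds formed (products):
    C-C: 3 × 361 = 1083
    C-H: 8 × 404 = 3232
    C-I: 2 × 234 = 468
    Σ(formed) = 4783 kJ
  ΔH_I = 4741 − 4783 = −42 kJ
Reaction II:
  Bonds broken (reactants):
    O-H: 4 × 452 = 1808
    O-O: 2 × 141 = 282
    Σ(broken) = 2090 kJ
  Bonds formed (products):
    O-H: 4 × 452 = 1808
    O=O: 1 × 517 = 517
    Σ(formed) = 2325 kJ
  ΔH_II = 2090 − 2325 = −235 kJ
ΔH_I − ΔH_II = +193 kJ, so reaction II has the more negative ΔH; |ΔH_I − ΔH_II| = 193 kJ.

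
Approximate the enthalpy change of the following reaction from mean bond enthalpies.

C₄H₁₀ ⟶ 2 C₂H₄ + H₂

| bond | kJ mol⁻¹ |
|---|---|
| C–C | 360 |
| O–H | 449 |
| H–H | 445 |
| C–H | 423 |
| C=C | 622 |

ΔH ≈ +237 kJ

Bonds broken (reactants):
  C–C: 3 × 360 = 1080
  C–H: 10 × 423 = 4230
  Σ(broken) = 5310 kJ
Bonds formed (products):
  C–H: 8 × 423 = 3384
  C=C: 2 × 622 = 1244
  H–H: 1 × 445 = 445
  Σ(formed) = 5073 kJ
ΔH = Σ(broken) − Σ(formed) = 5310 − 5073 = +237 kJ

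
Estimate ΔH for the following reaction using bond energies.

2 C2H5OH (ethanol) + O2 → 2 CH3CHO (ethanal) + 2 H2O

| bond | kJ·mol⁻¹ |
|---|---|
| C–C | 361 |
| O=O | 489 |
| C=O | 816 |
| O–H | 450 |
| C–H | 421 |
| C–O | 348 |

Bonds broken (reactants):
  C–C: 2 × 361 = 722
  C–H: 10 × 421 = 4210
  C–O: 2 × 348 = 696
  O–H: 2 × 450 = 900
  O=O: 1 × 489 = 489
  Σ(broken) = 7017 kJ
Bonds formed (products):
  C–C: 2 × 361 = 722
  C–H: 8 × 421 = 3368
  C=O: 2 × 816 = 1632
  O–H: 4 × 450 = 1800
  Σ(formed) = 7522 kJ
ΔH = Σ(broken) − Σ(formed) = 7017 − 7522 = −505 kJ

ΔH ≈ −505 kJ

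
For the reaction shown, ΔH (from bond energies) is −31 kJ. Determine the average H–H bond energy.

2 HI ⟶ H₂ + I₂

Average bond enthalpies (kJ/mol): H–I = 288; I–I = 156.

Let D be the H–H bond energy.
Σ(broken) = 2×288 = 576
Σ(formed) = 1×D + 1×156 = 156 + D
ΔH = Σ(broken) − Σ(formed) = (576) − (156 + D) = +420 − D
Setting this equal to −31 kJ gives D = 451 kJ/mol.

D(H–H) ≈ 451 kJ/mol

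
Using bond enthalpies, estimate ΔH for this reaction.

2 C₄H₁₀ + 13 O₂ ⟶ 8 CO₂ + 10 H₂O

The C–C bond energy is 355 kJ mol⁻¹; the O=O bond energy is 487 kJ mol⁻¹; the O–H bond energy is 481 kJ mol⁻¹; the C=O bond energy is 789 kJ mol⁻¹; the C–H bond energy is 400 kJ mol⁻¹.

ΔH ≈ −5783 kJ

Bonds broken (reactants):
  C–C: 6 × 355 = 2130
  C–H: 20 × 400 = 8000
  O=O: 13 × 487 = 6331
  Σ(broken) = 16461 kJ
Bonds formed (products):
  C=O: 16 × 789 = 12624
  O–H: 20 × 481 = 9620
  Σ(formed) = 22244 kJ
ΔH = Σ(broken) − Σ(formed) = 16461 − 22244 = −5783 kJ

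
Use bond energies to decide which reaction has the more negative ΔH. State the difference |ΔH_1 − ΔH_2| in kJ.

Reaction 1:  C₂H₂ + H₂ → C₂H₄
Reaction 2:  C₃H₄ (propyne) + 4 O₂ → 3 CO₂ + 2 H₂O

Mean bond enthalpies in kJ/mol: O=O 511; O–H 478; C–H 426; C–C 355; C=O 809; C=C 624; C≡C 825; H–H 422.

Reaction 1:
  Bonds broken (reactants):
    C≡C: 1 × 825 = 825
    C–H: 2 × 426 = 852
    H–H: 1 × 422 = 422
    Σ(broken) = 2099 kJ
  Bonds formed (products):
    C–H: 4 × 426 = 1704
    C=C: 1 × 624 = 624
    Σ(formed) = 2328 kJ
  ΔH_1 = 2099 − 2328 = −229 kJ
Reaction 2:
  Bonds broken (reactants):
    C≡C: 1 × 825 = 825
    C–C: 1 × 355 = 355
    C–H: 4 × 426 = 1704
    O=O: 4 × 511 = 2044
    Σ(broken) = 4928 kJ
  Bonds formed (products):
    C=O: 6 × 809 = 4854
    O–H: 4 × 478 = 1912
    Σ(formed) = 6766 kJ
  ΔH_2 = 4928 − 6766 = −1838 kJ
ΔH_1 − ΔH_2 = +1609 kJ, so reaction 2 has the more negative ΔH; |ΔH_1 − ΔH_2| = 1609 kJ.

Reaction 2, by 1609 kJ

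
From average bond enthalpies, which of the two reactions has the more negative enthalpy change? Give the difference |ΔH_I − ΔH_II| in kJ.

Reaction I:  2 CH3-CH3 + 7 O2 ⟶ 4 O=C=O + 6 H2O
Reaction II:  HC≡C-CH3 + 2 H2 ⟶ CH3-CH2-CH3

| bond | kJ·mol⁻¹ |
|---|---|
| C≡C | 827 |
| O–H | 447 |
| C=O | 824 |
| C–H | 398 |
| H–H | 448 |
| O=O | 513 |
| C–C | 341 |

Reaction I:
  Bonds broken (reactants):
    C–C: 2 × 341 = 682
    C–H: 12 × 398 = 4776
    O=O: 7 × 513 = 3591
    Σ(broken) = 9049 kJ
  Bonds formed (products):
    C=O: 8 × 824 = 6592
    O–H: 12 × 447 = 5364
    Σ(formed) = 11956 kJ
  ΔH_I = 9049 − 11956 = −2907 kJ
Reaction II:
  Bonds broken (reactants):
    C≡C: 1 × 827 = 827
    C–C: 1 × 341 = 341
    C–H: 4 × 398 = 1592
    H–H: 2 × 448 = 896
    Σ(broken) = 3656 kJ
  Bonds formed (products):
    C–C: 2 × 341 = 682
    C–H: 8 × 398 = 3184
    Σ(formed) = 3866 kJ
  ΔH_II = 3656 − 3866 = −210 kJ
ΔH_I − ΔH_II = −2697 kJ, so reaction I has the more negative ΔH; |ΔH_I − ΔH_II| = 2697 kJ.

Reaction I, by 2697 kJ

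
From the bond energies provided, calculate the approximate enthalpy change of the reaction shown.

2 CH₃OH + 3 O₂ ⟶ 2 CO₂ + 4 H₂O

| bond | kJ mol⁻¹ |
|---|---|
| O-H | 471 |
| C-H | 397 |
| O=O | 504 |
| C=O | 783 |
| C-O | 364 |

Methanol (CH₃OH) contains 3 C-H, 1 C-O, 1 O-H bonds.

Bonds broken (reactants):
  C-H: 6 × 397 = 2382
  C-O: 2 × 364 = 728
  O-H: 2 × 471 = 942
  O=O: 3 × 504 = 1512
  Σ(broken) = 5564 kJ
Bonds formed (products):
  C=O: 4 × 783 = 3132
  O-H: 8 × 471 = 3768
  Σ(formed) = 6900 kJ
ΔH = Σ(broken) − Σ(formed) = 5564 − 6900 = −1336 kJ

ΔH ≈ −1336 kJ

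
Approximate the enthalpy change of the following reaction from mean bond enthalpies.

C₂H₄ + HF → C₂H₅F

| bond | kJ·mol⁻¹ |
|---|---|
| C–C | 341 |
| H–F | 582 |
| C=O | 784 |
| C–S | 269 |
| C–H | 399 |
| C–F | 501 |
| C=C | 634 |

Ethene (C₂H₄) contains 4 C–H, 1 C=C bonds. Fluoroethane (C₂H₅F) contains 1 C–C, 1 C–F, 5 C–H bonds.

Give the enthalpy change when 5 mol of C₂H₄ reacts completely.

Bonds broken (reactants):
  C–H: 4 × 399 = 1596
  C=C: 1 × 634 = 634
  H–F: 1 × 582 = 582
  Σ(broken) = 2812 kJ
Bonds formed (products):
  C–C: 1 × 341 = 341
  C–F: 1 × 501 = 501
  C–H: 5 × 399 = 1995
  Σ(formed) = 2837 kJ
ΔH = Σ(broken) − Σ(formed) = 2812 − 2837 = −25 kJ
For 5× the reaction as written: 5 × (−25) = −125 kJ

ΔH = −125 kJ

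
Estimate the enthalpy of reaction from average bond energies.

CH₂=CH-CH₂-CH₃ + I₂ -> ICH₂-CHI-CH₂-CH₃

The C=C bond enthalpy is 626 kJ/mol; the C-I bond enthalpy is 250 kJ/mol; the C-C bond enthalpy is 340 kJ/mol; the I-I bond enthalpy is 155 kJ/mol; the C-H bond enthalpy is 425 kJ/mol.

Bonds broken (reactants):
  C-C: 2 × 340 = 680
  C-H: 8 × 425 = 3400
  C=C: 1 × 626 = 626
  I-I: 1 × 155 = 155
  Σ(broken) = 4861 kJ
Bonds formed (products):
  C-C: 3 × 340 = 1020
  C-H: 8 × 425 = 3400
  C-I: 2 × 250 = 500
  Σ(formed) = 4920 kJ
ΔH = Σ(broken) − Σ(formed) = 4861 − 4920 = −59 kJ

ΔH ≈ −59 kJ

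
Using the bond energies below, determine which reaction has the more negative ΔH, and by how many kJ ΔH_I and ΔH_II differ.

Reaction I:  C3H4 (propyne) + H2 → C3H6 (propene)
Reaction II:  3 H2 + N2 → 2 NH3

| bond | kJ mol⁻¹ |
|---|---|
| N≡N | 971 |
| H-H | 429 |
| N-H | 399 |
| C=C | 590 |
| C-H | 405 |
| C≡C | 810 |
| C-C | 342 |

Reaction I:
  Bonds broken (reactants):
    C≡C: 1 × 810 = 810
    C-C: 1 × 342 = 342
    C-H: 4 × 405 = 1620
    H-H: 1 × 429 = 429
    Σ(broken) = 3201 kJ
  Bonds formed (products):
    C-C: 1 × 342 = 342
    C-H: 6 × 405 = 2430
    C=C: 1 × 590 = 590
    Σ(formed) = 3362 kJ
  ΔH_I = 3201 − 3362 = −161 kJ
Reaction II:
  Bonds broken (reactants):
    H-H: 3 × 429 = 1287
    N≡N: 1 × 971 = 971
    Σ(broken) = 2258 kJ
  Bonds formed (products):
    N-H: 6 × 399 = 2394
    Σ(formed) = 2394 kJ
  ΔH_II = 2258 − 2394 = −136 kJ
ΔH_I − ΔH_II = −25 kJ, so reaction I has the more negative ΔH; |ΔH_I − ΔH_II| = 25 kJ.

Reaction I, by 25 kJ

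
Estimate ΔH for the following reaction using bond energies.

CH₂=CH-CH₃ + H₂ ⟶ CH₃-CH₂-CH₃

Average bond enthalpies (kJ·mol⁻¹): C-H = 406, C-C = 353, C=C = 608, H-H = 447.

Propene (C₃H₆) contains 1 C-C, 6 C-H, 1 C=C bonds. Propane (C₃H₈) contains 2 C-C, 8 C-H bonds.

Bonds broken (reactants):
  C-C: 1 × 353 = 353
  C-H: 6 × 406 = 2436
  C=C: 1 × 608 = 608
  H-H: 1 × 447 = 447
  Σ(broken) = 3844 kJ
Bonds formed (products):
  C-C: 2 × 353 = 706
  C-H: 8 × 406 = 3248
  Σ(formed) = 3954 kJ
ΔH = Σ(broken) − Σ(formed) = 3844 − 3954 = −110 kJ

ΔH ≈ −110 kJ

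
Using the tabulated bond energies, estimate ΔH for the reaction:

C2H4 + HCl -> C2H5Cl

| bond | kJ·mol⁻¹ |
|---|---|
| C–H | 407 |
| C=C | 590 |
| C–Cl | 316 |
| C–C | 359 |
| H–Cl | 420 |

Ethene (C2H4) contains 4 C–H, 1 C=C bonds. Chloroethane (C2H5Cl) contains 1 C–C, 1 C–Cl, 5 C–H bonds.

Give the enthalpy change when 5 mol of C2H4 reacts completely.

ΔH = −360 kJ

Bonds broken (reactants):
  C–H: 4 × 407 = 1628
  C=C: 1 × 590 = 590
  H–Cl: 1 × 420 = 420
  Σ(broken) = 2638 kJ
Bonds formed (products):
  C–C: 1 × 359 = 359
  C–Cl: 1 × 316 = 316
  C–H: 5 × 407 = 2035
  Σ(formed) = 2710 kJ
ΔH = Σ(broken) − Σ(formed) = 2638 − 2710 = −72 kJ
For 5× the reaction as written: 5 × (−72) = −360 kJ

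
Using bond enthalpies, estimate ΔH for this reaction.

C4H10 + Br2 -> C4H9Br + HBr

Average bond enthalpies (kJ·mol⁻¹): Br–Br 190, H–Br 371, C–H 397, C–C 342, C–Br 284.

ΔH ≈ −68 kJ

Bonds broken (reactants):
  Br–Br: 1 × 190 = 190
  C–C: 3 × 342 = 1026
  C–H: 10 × 397 = 3970
  Σ(broken) = 5186 kJ
Bonds formed (products):
  C–Br: 1 × 284 = 284
  C–C: 3 × 342 = 1026
  C–H: 9 × 397 = 3573
  H–Br: 1 × 371 = 371
  Σ(formed) = 5254 kJ
ΔH = Σ(broken) − Σ(formed) = 5186 − 5254 = −68 kJ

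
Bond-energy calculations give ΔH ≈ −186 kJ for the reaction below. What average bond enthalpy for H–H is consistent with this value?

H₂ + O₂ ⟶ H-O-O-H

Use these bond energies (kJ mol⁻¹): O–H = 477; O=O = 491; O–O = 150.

Let D be the H–H bond energy.
Σ(broken) = 1×D + 1×491 = 491 + D
Σ(formed) = 2×477 + 1×150 = 1104
ΔH = Σ(broken) − Σ(formed) = (491 + D) − (1104) = −613 + D
Setting this equal to −186 kJ gives D = 427 kJ/mol.

D(H–H) ≈ 427 kJ/mol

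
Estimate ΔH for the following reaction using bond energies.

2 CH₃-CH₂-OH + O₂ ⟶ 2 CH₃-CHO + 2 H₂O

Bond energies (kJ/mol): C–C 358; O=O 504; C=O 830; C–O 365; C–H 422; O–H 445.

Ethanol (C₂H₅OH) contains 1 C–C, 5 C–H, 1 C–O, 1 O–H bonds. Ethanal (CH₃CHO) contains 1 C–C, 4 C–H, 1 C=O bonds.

Bonds broken (reactants):
  C–C: 2 × 358 = 716
  C–H: 10 × 422 = 4220
  C–O: 2 × 365 = 730
  O–H: 2 × 445 = 890
  O=O: 1 × 504 = 504
  Σ(broken) = 7060 kJ
Bonds formed (products):
  C–C: 2 × 358 = 716
  C–H: 8 × 422 = 3376
  C=O: 2 × 830 = 1660
  O–H: 4 × 445 = 1780
  Σ(formed) = 7532 kJ
ΔH = Σ(broken) − Σ(formed) = 7060 − 7532 = −472 kJ

ΔH ≈ −472 kJ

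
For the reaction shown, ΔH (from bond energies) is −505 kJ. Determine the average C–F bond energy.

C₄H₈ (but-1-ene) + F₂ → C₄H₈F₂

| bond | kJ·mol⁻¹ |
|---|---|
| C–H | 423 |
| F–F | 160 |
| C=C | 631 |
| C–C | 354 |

D(C–F) ≈ 471 kJ/mol

Let D be the C–F bond energy.
Σ(broken) = 2×354 + 8×423 + 1×631 + 1×160 = 4883
Σ(formed) = 3×354 + 2×D + 8×423 = 4446 + 2D
ΔH = Σ(broken) − Σ(formed) = (4883) − (4446 + 2D) = +437 − 2D
Setting this equal to −505 kJ gives 2D = 942, so D = 471 kJ/mol.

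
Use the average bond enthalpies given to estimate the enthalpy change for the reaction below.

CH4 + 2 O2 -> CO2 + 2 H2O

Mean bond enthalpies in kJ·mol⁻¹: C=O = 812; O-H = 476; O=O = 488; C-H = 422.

ΔH ≈ −864 kJ

Bonds broken (reactants):
  C-H: 4 × 422 = 1688
  O=O: 2 × 488 = 976
  Σ(broken) = 2664 kJ
Bonds formed (products):
  C=O: 2 × 812 = 1624
  O-H: 4 × 476 = 1904
  Σ(formed) = 3528 kJ
ΔH = Σ(broken) − Σ(formed) = 2664 − 3528 = −864 kJ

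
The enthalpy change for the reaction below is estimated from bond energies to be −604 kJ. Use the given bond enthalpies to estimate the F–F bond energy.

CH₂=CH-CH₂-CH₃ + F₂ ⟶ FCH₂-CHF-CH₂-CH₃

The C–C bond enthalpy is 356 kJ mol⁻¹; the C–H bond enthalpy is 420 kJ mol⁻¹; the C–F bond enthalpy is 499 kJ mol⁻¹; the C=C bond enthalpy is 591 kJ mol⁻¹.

D(F–F) ≈ 159 kJ/mol

Let D be the F–F bond energy.
Σ(broken) = 2×356 + 8×420 + 1×591 + 1×D = 4663 + D
Σ(formed) = 3×356 + 2×499 + 8×420 = 5426
ΔH = Σ(broken) − Σ(formed) = (4663 + D) − (5426) = −763 + D
Setting this equal to −604 kJ gives D = 159 kJ/mol.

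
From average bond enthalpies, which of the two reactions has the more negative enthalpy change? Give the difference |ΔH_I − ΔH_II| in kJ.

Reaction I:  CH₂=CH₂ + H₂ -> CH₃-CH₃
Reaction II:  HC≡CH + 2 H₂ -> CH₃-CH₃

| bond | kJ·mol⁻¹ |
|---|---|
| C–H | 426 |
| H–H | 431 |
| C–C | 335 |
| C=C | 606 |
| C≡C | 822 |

Reaction I:
  Bonds broken (reactants):
    C–H: 4 × 426 = 1704
    C=C: 1 × 606 = 606
    H–H: 1 × 431 = 431
    Σ(broken) = 2741 kJ
  Bonds formed (products):
    C–C: 1 × 335 = 335
    C–H: 6 × 426 = 2556
    Σ(formed) = 2891 kJ
  ΔH_I = 2741 − 2891 = −150 kJ
Reaction II:
  Bonds broken (reactants):
    C≡C: 1 × 822 = 822
    C–H: 2 × 426 = 852
    H–H: 2 × 431 = 862
    Σ(broken) = 2536 kJ
  Bonds formed (products):
    C–C: 1 × 335 = 335
    C–H: 6 × 426 = 2556
    Σ(formed) = 2891 kJ
  ΔH_II = 2536 − 2891 = −355 kJ
ΔH_I − ΔH_II = +205 kJ, so reaction II has the more negative ΔH; |ΔH_I − ΔH_II| = 205 kJ.

Reaction II, by 205 kJ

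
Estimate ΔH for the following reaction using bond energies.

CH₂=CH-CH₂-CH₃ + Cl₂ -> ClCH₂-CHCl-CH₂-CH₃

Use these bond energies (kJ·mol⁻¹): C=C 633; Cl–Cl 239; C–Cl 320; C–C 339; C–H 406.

Bonds broken (reactants):
  C–C: 2 × 339 = 678
  C–H: 8 × 406 = 3248
  C=C: 1 × 633 = 633
  Cl–Cl: 1 × 239 = 239
  Σ(broken) = 4798 kJ
Bonds formed (products):
  C–C: 3 × 339 = 1017
  C–Cl: 2 × 320 = 640
  C–H: 8 × 406 = 3248
  Σ(formed) = 4905 kJ
ΔH = Σ(broken) − Σ(formed) = 4798 − 4905 = −107 kJ

ΔH ≈ −107 kJ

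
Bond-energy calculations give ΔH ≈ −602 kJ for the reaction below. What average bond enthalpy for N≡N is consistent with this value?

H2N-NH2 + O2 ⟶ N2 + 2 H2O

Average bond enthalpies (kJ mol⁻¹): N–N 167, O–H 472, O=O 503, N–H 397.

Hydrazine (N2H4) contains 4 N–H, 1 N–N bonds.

D(N≡N) ≈ 972 kJ/mol

Let D be the N≡N bond energy.
Σ(broken) = 4×397 + 1×167 + 1×503 = 2258
Σ(formed) = 1×D + 4×472 = 1888 + D
ΔH = Σ(broken) − Σ(formed) = (2258) − (1888 + D) = +370 − D
Setting this equal to −602 kJ gives D = 972 kJ/mol.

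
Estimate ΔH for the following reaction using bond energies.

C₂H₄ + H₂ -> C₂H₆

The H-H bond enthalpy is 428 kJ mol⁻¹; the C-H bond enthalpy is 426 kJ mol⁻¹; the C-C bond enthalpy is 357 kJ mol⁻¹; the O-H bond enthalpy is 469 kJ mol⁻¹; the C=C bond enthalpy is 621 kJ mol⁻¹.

Bonds broken (reactants):
  C-H: 4 × 426 = 1704
  C=C: 1 × 621 = 621
  H-H: 1 × 428 = 428
  Σ(broken) = 2753 kJ
Bonds formed (products):
  C-C: 1 × 357 = 357
  C-H: 6 × 426 = 2556
  Σ(formed) = 2913 kJ
ΔH = Σ(broken) − Σ(formed) = 2753 − 2913 = −160 kJ

ΔH ≈ −160 kJ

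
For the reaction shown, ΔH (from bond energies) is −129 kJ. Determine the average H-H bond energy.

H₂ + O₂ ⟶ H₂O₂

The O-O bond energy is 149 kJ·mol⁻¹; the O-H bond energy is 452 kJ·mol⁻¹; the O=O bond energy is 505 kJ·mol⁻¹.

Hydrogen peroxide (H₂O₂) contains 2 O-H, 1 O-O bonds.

D(H-H) ≈ 419 kJ/mol

Let D be the H-H bond energy.
Σ(broken) = 1×D + 1×505 = 505 + D
Σ(formed) = 2×452 + 1×149 = 1053
ΔH = Σ(broken) − Σ(formed) = (505 + D) − (1053) = −548 + D
Setting this equal to −129 kJ gives D = 419 kJ/mol.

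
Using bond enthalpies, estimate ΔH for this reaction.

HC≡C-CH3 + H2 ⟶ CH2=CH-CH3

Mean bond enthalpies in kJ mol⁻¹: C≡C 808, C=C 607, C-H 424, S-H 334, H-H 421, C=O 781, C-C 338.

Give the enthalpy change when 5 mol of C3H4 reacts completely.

ΔH = −1130 kJ

Bonds broken (reactants):
  C≡C: 1 × 808 = 808
  C-C: 1 × 338 = 338
  C-H: 4 × 424 = 1696
  H-H: 1 × 421 = 421
  Σ(broken) = 3263 kJ
Bonds formed (products):
  C-C: 1 × 338 = 338
  C-H: 6 × 424 = 2544
  C=C: 1 × 607 = 607
  Σ(formed) = 3489 kJ
ΔH = Σ(broken) − Σ(formed) = 3263 − 3489 = −226 kJ
For 5× the reaction as written: 5 × (−226) = −1130 kJ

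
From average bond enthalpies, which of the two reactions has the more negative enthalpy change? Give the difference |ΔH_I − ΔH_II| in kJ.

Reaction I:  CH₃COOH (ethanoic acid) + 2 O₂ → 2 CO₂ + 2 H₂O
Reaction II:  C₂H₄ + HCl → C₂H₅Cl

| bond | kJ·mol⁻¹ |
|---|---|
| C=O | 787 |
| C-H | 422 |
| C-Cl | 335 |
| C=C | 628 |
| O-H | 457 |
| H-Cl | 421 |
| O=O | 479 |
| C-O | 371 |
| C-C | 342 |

Reaction I:
  Bonds broken (reactants):
    C-C: 1 × 342 = 342
    C-H: 3 × 422 = 1266
    C-O: 1 × 371 = 371
    C=O: 1 × 787 = 787
    O-H: 1 × 457 = 457
    O=O: 2 × 479 = 958
    Σ(broken) = 4181 kJ
  Bonds formed (products):
    C=O: 4 × 787 = 3148
    O-H: 4 × 457 = 1828
    Σ(formed) = 4976 kJ
  ΔH_I = 4181 − 4976 = −795 kJ
Reaction II:
  Bonds broken (reactants):
    C-H: 4 × 422 = 1688
    C=C: 1 × 628 = 628
    H-Cl: 1 × 421 = 421
    Σ(broken) = 2737 kJ
  Bonds formed (products):
    C-C: 1 × 342 = 342
    C-Cl: 1 × 335 = 335
    C-H: 5 × 422 = 2110
    Σ(formed) = 2787 kJ
  ΔH_II = 2737 − 2787 = −50 kJ
ΔH_I − ΔH_II = −745 kJ, so reaction I has the more negative ΔH; |ΔH_I − ΔH_II| = 745 kJ.

Reaction I, by 745 kJ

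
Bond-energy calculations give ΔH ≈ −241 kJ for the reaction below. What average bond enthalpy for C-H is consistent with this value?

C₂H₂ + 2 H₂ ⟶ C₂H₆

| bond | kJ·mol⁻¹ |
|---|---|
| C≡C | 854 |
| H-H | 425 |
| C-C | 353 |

D(C-H) ≈ 398 kJ/mol

Let D be the C-H bond energy.
Σ(broken) = 1×854 + 2×D + 2×425 = 1704 + 2D
Σ(formed) = 1×353 + 6×D = 353 + 6D
ΔH = Σ(broken) − Σ(formed) = (1704 + 2D) − (353 + 6D) = +1351 − 4D
Setting this equal to −241 kJ gives 4D = 1592, so D = 398 kJ/mol.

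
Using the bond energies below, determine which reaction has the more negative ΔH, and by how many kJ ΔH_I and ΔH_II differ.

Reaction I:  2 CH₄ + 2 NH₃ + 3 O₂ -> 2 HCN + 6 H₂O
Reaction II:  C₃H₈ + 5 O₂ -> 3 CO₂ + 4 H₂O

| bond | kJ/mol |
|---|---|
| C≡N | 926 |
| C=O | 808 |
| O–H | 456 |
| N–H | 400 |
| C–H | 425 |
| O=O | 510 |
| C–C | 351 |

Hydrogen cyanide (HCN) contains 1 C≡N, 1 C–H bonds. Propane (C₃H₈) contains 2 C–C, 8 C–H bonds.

Reaction II, by 1000 kJ

Reaction I:
  Bonds broken (reactants):
    C–H: 8 × 425 = 3400
    N–H: 6 × 400 = 2400
    O=O: 3 × 510 = 1530
    Σ(broken) = 7330 kJ
  Bonds formed (products):
    C≡N: 2 × 926 = 1852
    C–H: 2 × 425 = 850
    O–H: 12 × 456 = 5472
    Σ(formed) = 8174 kJ
  ΔH_I = 7330 − 8174 = −844 kJ
Reaction II:
  Bonds broken (reactants):
    C–C: 2 × 351 = 702
    C–H: 8 × 425 = 3400
    O=O: 5 × 510 = 2550
    Σ(broken) = 6652 kJ
  Bonds formed (products):
    C=O: 6 × 808 = 4848
    O–H: 8 × 456 = 3648
    Σ(formed) = 8496 kJ
  ΔH_II = 6652 − 8496 = −1844 kJ
ΔH_I − ΔH_II = +1000 kJ, so reaction II has the more negative ΔH; |ΔH_I − ΔH_II| = 1000 kJ.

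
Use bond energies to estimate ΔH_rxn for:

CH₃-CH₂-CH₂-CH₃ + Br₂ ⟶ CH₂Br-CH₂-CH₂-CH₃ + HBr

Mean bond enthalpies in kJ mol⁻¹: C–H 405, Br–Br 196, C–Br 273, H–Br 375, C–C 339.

ΔH ≈ −47 kJ

Bonds broken (reactants):
  Br–Br: 1 × 196 = 196
  C–C: 3 × 339 = 1017
  C–H: 10 × 405 = 4050
  Σ(broken) = 5263 kJ
Bonds formed (products):
  C–Br: 1 × 273 = 273
  C–C: 3 × 339 = 1017
  C–H: 9 × 405 = 3645
  H–Br: 1 × 375 = 375
  Σ(formed) = 5310 kJ
ΔH = Σ(broken) − Σ(formed) = 5263 − 5310 = −47 kJ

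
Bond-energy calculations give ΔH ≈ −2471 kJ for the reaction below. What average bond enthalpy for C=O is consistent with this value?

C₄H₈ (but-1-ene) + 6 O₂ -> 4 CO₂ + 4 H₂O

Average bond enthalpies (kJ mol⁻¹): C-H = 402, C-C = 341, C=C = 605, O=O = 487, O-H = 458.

D(C=O) ≈ 779 kJ/mol

Let D be the C=O bond energy.
Σ(broken) = 2×341 + 8×402 + 1×605 + 6×487 = 7425
Σ(formed) = 8×D + 8×458 = 3664 + 8D
ΔH = Σ(broken) − Σ(formed) = (7425) − (3664 + 8D) = +3761 − 8D
Setting this equal to −2471 kJ gives 8D = 6232, so D = 779 kJ/mol.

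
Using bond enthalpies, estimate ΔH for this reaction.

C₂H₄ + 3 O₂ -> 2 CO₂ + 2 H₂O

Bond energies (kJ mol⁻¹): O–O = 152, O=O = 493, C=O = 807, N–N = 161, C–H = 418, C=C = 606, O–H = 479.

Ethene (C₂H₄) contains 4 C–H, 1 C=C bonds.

Bonds broken (reactants):
  C–H: 4 × 418 = 1672
  C=C: 1 × 606 = 606
  O=O: 3 × 493 = 1479
  Σ(broken) = 3757 kJ
Bonds formed (products):
  C=O: 4 × 807 = 3228
  O–H: 4 × 479 = 1916
  Σ(formed) = 5144 kJ
ΔH = Σ(broken) − Σ(formed) = 3757 − 5144 = −1387 kJ

ΔH ≈ −1387 kJ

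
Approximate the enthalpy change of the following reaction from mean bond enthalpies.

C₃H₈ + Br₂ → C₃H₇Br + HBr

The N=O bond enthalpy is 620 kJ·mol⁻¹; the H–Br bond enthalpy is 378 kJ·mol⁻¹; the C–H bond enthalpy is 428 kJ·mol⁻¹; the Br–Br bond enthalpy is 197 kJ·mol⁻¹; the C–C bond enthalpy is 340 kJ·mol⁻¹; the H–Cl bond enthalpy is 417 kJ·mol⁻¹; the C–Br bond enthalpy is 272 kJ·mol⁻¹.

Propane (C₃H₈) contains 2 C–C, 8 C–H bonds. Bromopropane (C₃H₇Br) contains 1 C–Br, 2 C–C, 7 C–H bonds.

ΔH ≈ −25 kJ

Bonds broken (reactants):
  Br–Br: 1 × 197 = 197
  C–C: 2 × 340 = 680
  C–H: 8 × 428 = 3424
  Σ(broken) = 4301 kJ
Bonds formed (products):
  C–Br: 1 × 272 = 272
  C–C: 2 × 340 = 680
  C–H: 7 × 428 = 2996
  H–Br: 1 × 378 = 378
  Σ(formed) = 4326 kJ
ΔH = Σ(broken) − Σ(formed) = 4301 − 4326 = −25 kJ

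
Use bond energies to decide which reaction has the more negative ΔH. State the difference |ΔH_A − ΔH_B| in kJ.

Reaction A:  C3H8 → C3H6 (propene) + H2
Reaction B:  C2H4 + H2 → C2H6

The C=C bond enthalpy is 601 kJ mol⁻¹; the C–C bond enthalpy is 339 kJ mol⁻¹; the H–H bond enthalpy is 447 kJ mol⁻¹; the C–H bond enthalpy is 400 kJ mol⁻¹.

Reaction A:
  Bonds broken (reactants):
    C–C: 2 × 339 = 678
    C–H: 8 × 400 = 3200
    Σ(broken) = 3878 kJ
  Bonds formed (products):
    C–C: 1 × 339 = 339
    C–H: 6 × 400 = 2400
    C=C: 1 × 601 = 601
    H–H: 1 × 447 = 447
    Σ(formed) = 3787 kJ
  ΔH_A = 3878 − 3787 = +91 kJ
Reaction B:
  Bonds broken (reactants):
    C–H: 4 × 400 = 1600
    C=C: 1 × 601 = 601
    H–H: 1 × 447 = 447
    Σ(broken) = 2648 kJ
  Bonds formed (products):
    C–C: 1 × 339 = 339
    C–H: 6 × 400 = 2400
    Σ(formed) = 2739 kJ
  ΔH_B = 2648 − 2739 = −91 kJ
ΔH_A − ΔH_B = +182 kJ, so reaction B has the more negative ΔH; |ΔH_A − ΔH_B| = 182 kJ.

Reaction B, by 182 kJ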